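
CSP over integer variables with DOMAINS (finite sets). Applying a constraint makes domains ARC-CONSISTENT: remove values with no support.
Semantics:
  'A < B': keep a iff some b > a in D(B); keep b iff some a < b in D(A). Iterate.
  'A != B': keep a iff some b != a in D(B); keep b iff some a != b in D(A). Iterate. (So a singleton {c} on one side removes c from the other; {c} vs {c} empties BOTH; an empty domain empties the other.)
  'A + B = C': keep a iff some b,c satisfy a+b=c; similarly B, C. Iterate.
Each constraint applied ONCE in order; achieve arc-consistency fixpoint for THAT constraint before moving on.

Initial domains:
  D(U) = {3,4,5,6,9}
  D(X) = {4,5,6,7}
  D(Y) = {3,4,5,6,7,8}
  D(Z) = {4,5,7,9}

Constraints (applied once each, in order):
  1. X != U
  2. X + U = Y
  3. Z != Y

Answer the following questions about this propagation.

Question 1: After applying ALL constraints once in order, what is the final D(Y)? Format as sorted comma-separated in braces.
Constraint 1 (X != U) on D(X)={4,5,6,7} D(U)={3,4,5,6,9}: no change
Constraint 2 (X + U = Y) on D(X)={4,5,6,7} D(U)={3,4,5,6,9} D(Y)={3,4,5,6,7,8}: X {4,5,6,7}->{4,5}; U {3,4,5,6,9}->{3,4}; Y {3,4,5,6,7,8}->{7,8}
Constraint 3 (Z != Y) on D(Z)={4,5,7,9} D(Y)={7,8}: no change
So after all 3 constraints: D(Y) = {7,8}

Answer: {7,8}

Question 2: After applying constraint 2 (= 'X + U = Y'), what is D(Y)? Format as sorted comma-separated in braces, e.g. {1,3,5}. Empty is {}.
Constraint 1 (X != U) on D(X)={4,5,6,7} D(U)={3,4,5,6,9}: no change
Constraint 2 (X + U = Y) on D(X)={4,5,6,7} D(U)={3,4,5,6,9} D(Y)={3,4,5,6,7,8}: X {4,5,6,7}->{4,5}; U {3,4,5,6,9}->{3,4}; Y {3,4,5,6,7,8}->{7,8}
So after constraint 2: D(Y) = {7,8}

Answer: {7,8}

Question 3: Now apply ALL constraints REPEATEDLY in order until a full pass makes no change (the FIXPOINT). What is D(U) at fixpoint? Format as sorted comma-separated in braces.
pass 0 (initial): D(U)={3,4,5,6,9}
pass 1: U {3,4,5,6,9}->{3,4}; X {4,5,6,7}->{4,5}; Y {3,4,5,6,7,8}->{7,8}
pass 2: no change
Fixpoint after 2 passes: D(U) = {3,4}

Answer: {3,4}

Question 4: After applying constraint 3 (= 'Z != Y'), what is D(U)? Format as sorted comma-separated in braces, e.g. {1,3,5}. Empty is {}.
Constraint 1 (X != U) on D(X)={4,5,6,7} D(U)={3,4,5,6,9}: no change
Constraint 2 (X + U = Y) on D(X)={4,5,6,7} D(U)={3,4,5,6,9} D(Y)={3,4,5,6,7,8}: X {4,5,6,7}->{4,5}; U {3,4,5,6,9}->{3,4}; Y {3,4,5,6,7,8}->{7,8}
Constraint 3 (Z != Y) on D(Z)={4,5,7,9} D(Y)={7,8}: no change
So after constraint 3: D(U) = {3,4}

Answer: {3,4}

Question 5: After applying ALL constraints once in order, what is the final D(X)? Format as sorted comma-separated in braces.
Answer: {4,5}

Derivation:
Constraint 1 (X != U) on D(X)={4,5,6,7} D(U)={3,4,5,6,9}: no change
Constraint 2 (X + U = Y) on D(X)={4,5,6,7} D(U)={3,4,5,6,9} D(Y)={3,4,5,6,7,8}: X {4,5,6,7}->{4,5}; U {3,4,5,6,9}->{3,4}; Y {3,4,5,6,7,8}->{7,8}
Constraint 3 (Z != Y) on D(Z)={4,5,7,9} D(Y)={7,8}: no change
So after all 3 constraints: D(X) = {4,5}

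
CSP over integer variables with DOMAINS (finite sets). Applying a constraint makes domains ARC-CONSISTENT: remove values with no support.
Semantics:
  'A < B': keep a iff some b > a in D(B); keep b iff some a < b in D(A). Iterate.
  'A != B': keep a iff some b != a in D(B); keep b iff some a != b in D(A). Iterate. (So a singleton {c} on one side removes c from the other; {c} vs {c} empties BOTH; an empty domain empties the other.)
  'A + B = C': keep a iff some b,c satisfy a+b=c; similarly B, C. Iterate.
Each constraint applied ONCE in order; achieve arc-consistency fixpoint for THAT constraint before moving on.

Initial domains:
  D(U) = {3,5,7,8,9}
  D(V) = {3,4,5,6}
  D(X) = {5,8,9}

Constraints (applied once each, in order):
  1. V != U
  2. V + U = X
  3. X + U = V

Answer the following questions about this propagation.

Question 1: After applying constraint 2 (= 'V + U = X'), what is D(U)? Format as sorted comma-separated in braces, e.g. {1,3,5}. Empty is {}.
Constraint 1 (V != U) on D(V)={3,4,5,6} D(U)={3,5,7,8,9}: no change
Constraint 2 (V + U = X) on D(V)={3,4,5,6} D(U)={3,5,7,8,9} D(X)={5,8,9}: U {3,5,7,8,9}->{3,5}; X {5,8,9}->{8,9}
So after constraint 2: D(U) = {3,5}

Answer: {3,5}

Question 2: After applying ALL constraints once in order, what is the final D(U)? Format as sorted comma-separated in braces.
Constraint 1 (V != U) on D(V)={3,4,5,6} D(U)={3,5,7,8,9}: no change
Constraint 2 (V + U = X) on D(V)={3,4,5,6} D(U)={3,5,7,8,9} D(X)={5,8,9}: U {3,5,7,8,9}->{3,5}; X {5,8,9}->{8,9}
Constraint 3 (X + U = V) on D(X)={8,9} D(U)={3,5} D(V)={3,4,5,6}: X {8,9}->{}; U {3,5}->{}; V {3,4,5,6}->{}
So after all 3 constraints: D(U) = {}

Answer: {}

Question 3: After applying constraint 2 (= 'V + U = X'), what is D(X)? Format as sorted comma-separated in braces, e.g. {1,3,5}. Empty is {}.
Constraint 1 (V != U) on D(V)={3,4,5,6} D(U)={3,5,7,8,9}: no change
Constraint 2 (V + U = X) on D(V)={3,4,5,6} D(U)={3,5,7,8,9} D(X)={5,8,9}: U {3,5,7,8,9}->{3,5}; X {5,8,9}->{8,9}
So after constraint 2: D(X) = {8,9}

Answer: {8,9}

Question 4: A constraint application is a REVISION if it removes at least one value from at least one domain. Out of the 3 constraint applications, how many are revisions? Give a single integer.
Answer: 2

Derivation:
Constraint 1 (V != U) on D(V)={3,4,5,6} D(U)={3,5,7,8,9}: no change => not a revision
Constraint 2 (V + U = X) on D(V)={3,4,5,6} D(U)={3,5,7,8,9} D(X)={5,8,9}: U {3,5,7,8,9}->{3,5}; X {5,8,9}->{8,9} => REVISION
Constraint 3 (X + U = V) on D(X)={8,9} D(U)={3,5} D(V)={3,4,5,6}: X {8,9}->{}; U {3,5}->{}; V {3,4,5,6}->{} => REVISION
Total revisions = 2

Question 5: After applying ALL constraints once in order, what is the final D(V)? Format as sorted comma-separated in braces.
Constraint 1 (V != U) on D(V)={3,4,5,6} D(U)={3,5,7,8,9}: no change
Constraint 2 (V + U = X) on D(V)={3,4,5,6} D(U)={3,5,7,8,9} D(X)={5,8,9}: U {3,5,7,8,9}->{3,5}; X {5,8,9}->{8,9}
Constraint 3 (X + U = V) on D(X)={8,9} D(U)={3,5} D(V)={3,4,5,6}: X {8,9}->{}; U {3,5}->{}; V {3,4,5,6}->{}
So after all 3 constraints: D(V) = {}

Answer: {}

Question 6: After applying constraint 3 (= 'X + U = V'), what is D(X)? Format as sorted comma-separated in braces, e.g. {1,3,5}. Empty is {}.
Constraint 1 (V != U) on D(V)={3,4,5,6} D(U)={3,5,7,8,9}: no change
Constraint 2 (V + U = X) on D(V)={3,4,5,6} D(U)={3,5,7,8,9} D(X)={5,8,9}: U {3,5,7,8,9}->{3,5}; X {5,8,9}->{8,9}
Constraint 3 (X + U = V) on D(X)={8,9} D(U)={3,5} D(V)={3,4,5,6}: X {8,9}->{}; U {3,5}->{}; V {3,4,5,6}->{}
So after constraint 3: D(X) = {}

Answer: {}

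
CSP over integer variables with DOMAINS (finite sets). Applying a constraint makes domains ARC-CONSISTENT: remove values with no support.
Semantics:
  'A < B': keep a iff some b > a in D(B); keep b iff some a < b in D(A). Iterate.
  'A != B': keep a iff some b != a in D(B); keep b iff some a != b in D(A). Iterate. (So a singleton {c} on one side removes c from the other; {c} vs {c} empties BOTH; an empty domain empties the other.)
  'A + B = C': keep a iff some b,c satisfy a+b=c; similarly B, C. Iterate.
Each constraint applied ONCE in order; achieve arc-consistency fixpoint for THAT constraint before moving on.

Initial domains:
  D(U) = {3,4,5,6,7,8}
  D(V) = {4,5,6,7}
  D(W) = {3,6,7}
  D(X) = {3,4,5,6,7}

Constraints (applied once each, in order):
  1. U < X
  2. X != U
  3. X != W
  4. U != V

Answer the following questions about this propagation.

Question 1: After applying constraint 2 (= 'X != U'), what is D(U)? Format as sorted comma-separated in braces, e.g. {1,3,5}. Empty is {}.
Constraint 1 (U < X) on D(U)={3,4,5,6,7,8} D(X)={3,4,5,6,7}: U {3,4,5,6,7,8}->{3,4,5,6}; X {3,4,5,6,7}->{4,5,6,7}
Constraint 2 (X != U) on D(X)={4,5,6,7} D(U)={3,4,5,6}: no change
So after constraint 2: D(U) = {3,4,5,6}

Answer: {3,4,5,6}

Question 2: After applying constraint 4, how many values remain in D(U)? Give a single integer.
Answer: 4

Derivation:
Constraint 1 (U < X) on D(U)={3,4,5,6,7,8} D(X)={3,4,5,6,7}: U {3,4,5,6,7,8}->{3,4,5,6}; X {3,4,5,6,7}->{4,5,6,7}
Constraint 2 (X != U) on D(X)={4,5,6,7} D(U)={3,4,5,6}: no change
Constraint 3 (X != W) on D(X)={4,5,6,7} D(W)={3,6,7}: no change
Constraint 4 (U != V) on D(U)={3,4,5,6} D(V)={4,5,6,7}: no change
So after constraint 4: D(U)={3,4,5,6}, size = 4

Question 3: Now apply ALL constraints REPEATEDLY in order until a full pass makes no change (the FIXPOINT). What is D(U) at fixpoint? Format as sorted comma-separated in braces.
Answer: {3,4,5,6}

Derivation:
pass 0 (initial): D(U)={3,4,5,6,7,8}
pass 1: U {3,4,5,6,7,8}->{3,4,5,6}; X {3,4,5,6,7}->{4,5,6,7}
pass 2: no change
Fixpoint after 2 passes: D(U) = {3,4,5,6}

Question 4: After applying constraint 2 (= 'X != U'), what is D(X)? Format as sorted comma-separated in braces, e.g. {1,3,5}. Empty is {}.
Constraint 1 (U < X) on D(U)={3,4,5,6,7,8} D(X)={3,4,5,6,7}: U {3,4,5,6,7,8}->{3,4,5,6}; X {3,4,5,6,7}->{4,5,6,7}
Constraint 2 (X != U) on D(X)={4,5,6,7} D(U)={3,4,5,6}: no change
So after constraint 2: D(X) = {4,5,6,7}

Answer: {4,5,6,7}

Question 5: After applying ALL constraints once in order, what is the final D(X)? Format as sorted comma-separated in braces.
Constraint 1 (U < X) on D(U)={3,4,5,6,7,8} D(X)={3,4,5,6,7}: U {3,4,5,6,7,8}->{3,4,5,6}; X {3,4,5,6,7}->{4,5,6,7}
Constraint 2 (X != U) on D(X)={4,5,6,7} D(U)={3,4,5,6}: no change
Constraint 3 (X != W) on D(X)={4,5,6,7} D(W)={3,6,7}: no change
Constraint 4 (U != V) on D(U)={3,4,5,6} D(V)={4,5,6,7}: no change
So after all 4 constraints: D(X) = {4,5,6,7}

Answer: {4,5,6,7}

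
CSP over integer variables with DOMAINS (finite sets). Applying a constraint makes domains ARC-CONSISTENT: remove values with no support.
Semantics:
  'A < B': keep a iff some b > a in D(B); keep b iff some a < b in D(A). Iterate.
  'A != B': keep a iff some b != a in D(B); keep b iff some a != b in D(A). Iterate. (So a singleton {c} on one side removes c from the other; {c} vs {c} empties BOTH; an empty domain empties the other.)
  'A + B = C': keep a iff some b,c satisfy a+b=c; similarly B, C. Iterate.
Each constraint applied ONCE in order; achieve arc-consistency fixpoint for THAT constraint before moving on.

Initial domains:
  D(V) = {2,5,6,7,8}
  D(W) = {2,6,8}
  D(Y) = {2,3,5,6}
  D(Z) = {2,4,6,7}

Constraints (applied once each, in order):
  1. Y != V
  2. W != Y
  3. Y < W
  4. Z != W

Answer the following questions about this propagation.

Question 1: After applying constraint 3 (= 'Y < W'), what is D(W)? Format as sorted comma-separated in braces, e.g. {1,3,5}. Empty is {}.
Answer: {6,8}

Derivation:
Constraint 1 (Y != V) on D(Y)={2,3,5,6} D(V)={2,5,6,7,8}: no change
Constraint 2 (W != Y) on D(W)={2,6,8} D(Y)={2,3,5,6}: no change
Constraint 3 (Y < W) on D(Y)={2,3,5,6} D(W)={2,6,8}: W {2,6,8}->{6,8}
So after constraint 3: D(W) = {6,8}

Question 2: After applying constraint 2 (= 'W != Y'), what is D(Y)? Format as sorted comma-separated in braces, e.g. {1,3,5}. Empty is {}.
Constraint 1 (Y != V) on D(Y)={2,3,5,6} D(V)={2,5,6,7,8}: no change
Constraint 2 (W != Y) on D(W)={2,6,8} D(Y)={2,3,5,6}: no change
So after constraint 2: D(Y) = {2,3,5,6}

Answer: {2,3,5,6}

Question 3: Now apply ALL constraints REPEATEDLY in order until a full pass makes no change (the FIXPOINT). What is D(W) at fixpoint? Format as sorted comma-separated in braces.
Answer: {6,8}

Derivation:
pass 0 (initial): D(W)={2,6,8}
pass 1: W {2,6,8}->{6,8}
pass 2: no change
Fixpoint after 2 passes: D(W) = {6,8}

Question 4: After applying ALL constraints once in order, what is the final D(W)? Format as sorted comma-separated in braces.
Constraint 1 (Y != V) on D(Y)={2,3,5,6} D(V)={2,5,6,7,8}: no change
Constraint 2 (W != Y) on D(W)={2,6,8} D(Y)={2,3,5,6}: no change
Constraint 3 (Y < W) on D(Y)={2,3,5,6} D(W)={2,6,8}: W {2,6,8}->{6,8}
Constraint 4 (Z != W) on D(Z)={2,4,6,7} D(W)={6,8}: no change
So after all 4 constraints: D(W) = {6,8}

Answer: {6,8}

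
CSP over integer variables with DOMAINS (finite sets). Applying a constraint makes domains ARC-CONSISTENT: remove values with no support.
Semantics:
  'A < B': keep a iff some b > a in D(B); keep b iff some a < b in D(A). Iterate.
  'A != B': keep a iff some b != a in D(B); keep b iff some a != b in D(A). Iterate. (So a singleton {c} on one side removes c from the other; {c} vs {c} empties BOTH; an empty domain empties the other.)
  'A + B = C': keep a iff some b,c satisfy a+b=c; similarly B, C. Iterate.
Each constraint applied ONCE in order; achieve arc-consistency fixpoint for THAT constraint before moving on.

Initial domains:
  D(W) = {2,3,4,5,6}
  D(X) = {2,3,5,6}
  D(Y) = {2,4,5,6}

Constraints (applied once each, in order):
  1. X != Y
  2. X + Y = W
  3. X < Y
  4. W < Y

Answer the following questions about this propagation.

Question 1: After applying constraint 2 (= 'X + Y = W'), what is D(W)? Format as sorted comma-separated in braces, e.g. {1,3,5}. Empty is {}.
Answer: {4,5,6}

Derivation:
Constraint 1 (X != Y) on D(X)={2,3,5,6} D(Y)={2,4,5,6}: no change
Constraint 2 (X + Y = W) on D(X)={2,3,5,6} D(Y)={2,4,5,6} D(W)={2,3,4,5,6}: X {2,3,5,6}->{2,3}; Y {2,4,5,6}->{2,4}; W {2,3,4,5,6}->{4,5,6}
So after constraint 2: D(W) = {4,5,6}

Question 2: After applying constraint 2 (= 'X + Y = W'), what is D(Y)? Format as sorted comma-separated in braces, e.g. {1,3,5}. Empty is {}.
Constraint 1 (X != Y) on D(X)={2,3,5,6} D(Y)={2,4,5,6}: no change
Constraint 2 (X + Y = W) on D(X)={2,3,5,6} D(Y)={2,4,5,6} D(W)={2,3,4,5,6}: X {2,3,5,6}->{2,3}; Y {2,4,5,6}->{2,4}; W {2,3,4,5,6}->{4,5,6}
So after constraint 2: D(Y) = {2,4}

Answer: {2,4}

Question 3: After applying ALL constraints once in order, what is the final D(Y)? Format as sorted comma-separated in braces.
Answer: {}

Derivation:
Constraint 1 (X != Y) on D(X)={2,3,5,6} D(Y)={2,4,5,6}: no change
Constraint 2 (X + Y = W) on D(X)={2,3,5,6} D(Y)={2,4,5,6} D(W)={2,3,4,5,6}: X {2,3,5,6}->{2,3}; Y {2,4,5,6}->{2,4}; W {2,3,4,5,6}->{4,5,6}
Constraint 3 (X < Y) on D(X)={2,3} D(Y)={2,4}: Y {2,4}->{4}
Constraint 4 (W < Y) on D(W)={4,5,6} D(Y)={4}: W {4,5,6}->{}; Y {4}->{}
So after all 4 constraints: D(Y) = {}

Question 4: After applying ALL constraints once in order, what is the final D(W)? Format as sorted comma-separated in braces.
Answer: {}

Derivation:
Constraint 1 (X != Y) on D(X)={2,3,5,6} D(Y)={2,4,5,6}: no change
Constraint 2 (X + Y = W) on D(X)={2,3,5,6} D(Y)={2,4,5,6} D(W)={2,3,4,5,6}: X {2,3,5,6}->{2,3}; Y {2,4,5,6}->{2,4}; W {2,3,4,5,6}->{4,5,6}
Constraint 3 (X < Y) on D(X)={2,3} D(Y)={2,4}: Y {2,4}->{4}
Constraint 4 (W < Y) on D(W)={4,5,6} D(Y)={4}: W {4,5,6}->{}; Y {4}->{}
So after all 4 constraints: D(W) = {}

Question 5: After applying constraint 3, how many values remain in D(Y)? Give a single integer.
Answer: 1

Derivation:
Constraint 1 (X != Y) on D(X)={2,3,5,6} D(Y)={2,4,5,6}: no change
Constraint 2 (X + Y = W) on D(X)={2,3,5,6} D(Y)={2,4,5,6} D(W)={2,3,4,5,6}: X {2,3,5,6}->{2,3}; Y {2,4,5,6}->{2,4}; W {2,3,4,5,6}->{4,5,6}
Constraint 3 (X < Y) on D(X)={2,3} D(Y)={2,4}: Y {2,4}->{4}
So after constraint 3: D(Y)={4}, size = 1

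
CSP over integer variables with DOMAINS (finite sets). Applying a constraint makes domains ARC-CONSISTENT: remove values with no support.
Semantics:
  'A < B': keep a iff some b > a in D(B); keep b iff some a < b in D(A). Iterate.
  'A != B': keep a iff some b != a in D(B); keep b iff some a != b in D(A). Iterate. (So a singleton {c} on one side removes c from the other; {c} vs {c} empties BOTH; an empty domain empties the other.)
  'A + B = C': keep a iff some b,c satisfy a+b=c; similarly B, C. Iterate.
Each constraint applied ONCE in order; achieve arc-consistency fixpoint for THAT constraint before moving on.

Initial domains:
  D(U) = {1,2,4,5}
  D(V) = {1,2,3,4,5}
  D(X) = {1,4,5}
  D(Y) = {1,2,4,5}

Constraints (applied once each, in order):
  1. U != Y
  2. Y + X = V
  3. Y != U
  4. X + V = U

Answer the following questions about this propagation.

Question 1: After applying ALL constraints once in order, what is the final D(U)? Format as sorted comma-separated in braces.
Answer: {4}

Derivation:
Constraint 1 (U != Y) on D(U)={1,2,4,5} D(Y)={1,2,4,5}: no change
Constraint 2 (Y + X = V) on D(Y)={1,2,4,5} D(X)={1,4,5} D(V)={1,2,3,4,5}: Y {1,2,4,5}->{1,2,4}; X {1,4,5}->{1,4}; V {1,2,3,4,5}->{2,3,5}
Constraint 3 (Y != U) on D(Y)={1,2,4} D(U)={1,2,4,5}: no change
Constraint 4 (X + V = U) on D(X)={1,4} D(V)={2,3,5} D(U)={1,2,4,5}: X {1,4}->{1}; V {2,3,5}->{3}; U {1,2,4,5}->{4}
So after all 4 constraints: D(U) = {4}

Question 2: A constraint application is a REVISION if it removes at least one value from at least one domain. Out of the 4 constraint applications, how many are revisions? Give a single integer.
Constraint 1 (U != Y) on D(U)={1,2,4,5} D(Y)={1,2,4,5}: no change => not a revision
Constraint 2 (Y + X = V) on D(Y)={1,2,4,5} D(X)={1,4,5} D(V)={1,2,3,4,5}: Y {1,2,4,5}->{1,2,4}; X {1,4,5}->{1,4}; V {1,2,3,4,5}->{2,3,5} => REVISION
Constraint 3 (Y != U) on D(Y)={1,2,4} D(U)={1,2,4,5}: no change => not a revision
Constraint 4 (X + V = U) on D(X)={1,4} D(V)={2,3,5} D(U)={1,2,4,5}: X {1,4}->{1}; V {2,3,5}->{3}; U {1,2,4,5}->{4} => REVISION
Total revisions = 2

Answer: 2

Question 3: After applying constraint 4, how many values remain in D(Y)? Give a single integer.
Answer: 3

Derivation:
Constraint 1 (U != Y) on D(U)={1,2,4,5} D(Y)={1,2,4,5}: no change
Constraint 2 (Y + X = V) on D(Y)={1,2,4,5} D(X)={1,4,5} D(V)={1,2,3,4,5}: Y {1,2,4,5}->{1,2,4}; X {1,4,5}->{1,4}; V {1,2,3,4,5}->{2,3,5}
Constraint 3 (Y != U) on D(Y)={1,2,4} D(U)={1,2,4,5}: no change
Constraint 4 (X + V = U) on D(X)={1,4} D(V)={2,3,5} D(U)={1,2,4,5}: X {1,4}->{1}; V {2,3,5}->{3}; U {1,2,4,5}->{4}
So after constraint 4: D(Y)={1,2,4}, size = 3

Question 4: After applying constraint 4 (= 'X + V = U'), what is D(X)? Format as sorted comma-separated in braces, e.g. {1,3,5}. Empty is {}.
Constraint 1 (U != Y) on D(U)={1,2,4,5} D(Y)={1,2,4,5}: no change
Constraint 2 (Y + X = V) on D(Y)={1,2,4,5} D(X)={1,4,5} D(V)={1,2,3,4,5}: Y {1,2,4,5}->{1,2,4}; X {1,4,5}->{1,4}; V {1,2,3,4,5}->{2,3,5}
Constraint 3 (Y != U) on D(Y)={1,2,4} D(U)={1,2,4,5}: no change
Constraint 4 (X + V = U) on D(X)={1,4} D(V)={2,3,5} D(U)={1,2,4,5}: X {1,4}->{1}; V {2,3,5}->{3}; U {1,2,4,5}->{4}
So after constraint 4: D(X) = {1}

Answer: {1}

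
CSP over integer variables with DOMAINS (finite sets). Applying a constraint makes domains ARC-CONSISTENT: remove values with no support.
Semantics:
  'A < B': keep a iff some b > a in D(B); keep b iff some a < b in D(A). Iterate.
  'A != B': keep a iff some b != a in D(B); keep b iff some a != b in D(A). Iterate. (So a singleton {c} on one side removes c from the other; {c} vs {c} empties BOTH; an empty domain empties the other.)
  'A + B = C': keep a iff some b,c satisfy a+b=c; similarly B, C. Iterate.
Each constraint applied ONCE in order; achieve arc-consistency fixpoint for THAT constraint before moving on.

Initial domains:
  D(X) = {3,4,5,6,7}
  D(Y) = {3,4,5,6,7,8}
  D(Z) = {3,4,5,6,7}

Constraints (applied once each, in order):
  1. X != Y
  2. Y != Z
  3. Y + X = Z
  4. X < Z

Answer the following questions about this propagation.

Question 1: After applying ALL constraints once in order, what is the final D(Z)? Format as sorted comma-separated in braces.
Answer: {6,7}

Derivation:
Constraint 1 (X != Y) on D(X)={3,4,5,6,7} D(Y)={3,4,5,6,7,8}: no change
Constraint 2 (Y != Z) on D(Y)={3,4,5,6,7,8} D(Z)={3,4,5,6,7}: no change
Constraint 3 (Y + X = Z) on D(Y)={3,4,5,6,7,8} D(X)={3,4,5,6,7} D(Z)={3,4,5,6,7}: Y {3,4,5,6,7,8}->{3,4}; X {3,4,5,6,7}->{3,4}; Z {3,4,5,6,7}->{6,7}
Constraint 4 (X < Z) on D(X)={3,4} D(Z)={6,7}: no change
So after all 4 constraints: D(Z) = {6,7}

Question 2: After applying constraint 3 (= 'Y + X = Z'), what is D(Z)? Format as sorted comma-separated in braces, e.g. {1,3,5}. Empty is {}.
Constraint 1 (X != Y) on D(X)={3,4,5,6,7} D(Y)={3,4,5,6,7,8}: no change
Constraint 2 (Y != Z) on D(Y)={3,4,5,6,7,8} D(Z)={3,4,5,6,7}: no change
Constraint 3 (Y + X = Z) on D(Y)={3,4,5,6,7,8} D(X)={3,4,5,6,7} D(Z)={3,4,5,6,7}: Y {3,4,5,6,7,8}->{3,4}; X {3,4,5,6,7}->{3,4}; Z {3,4,5,6,7}->{6,7}
So after constraint 3: D(Z) = {6,7}

Answer: {6,7}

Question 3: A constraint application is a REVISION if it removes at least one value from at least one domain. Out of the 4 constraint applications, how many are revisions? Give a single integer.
Constraint 1 (X != Y) on D(X)={3,4,5,6,7} D(Y)={3,4,5,6,7,8}: no change => not a revision
Constraint 2 (Y != Z) on D(Y)={3,4,5,6,7,8} D(Z)={3,4,5,6,7}: no change => not a revision
Constraint 3 (Y + X = Z) on D(Y)={3,4,5,6,7,8} D(X)={3,4,5,6,7} D(Z)={3,4,5,6,7}: Y {3,4,5,6,7,8}->{3,4}; X {3,4,5,6,7}->{3,4}; Z {3,4,5,6,7}->{6,7} => REVISION
Constraint 4 (X < Z) on D(X)={3,4} D(Z)={6,7}: no change => not a revision
Total revisions = 1

Answer: 1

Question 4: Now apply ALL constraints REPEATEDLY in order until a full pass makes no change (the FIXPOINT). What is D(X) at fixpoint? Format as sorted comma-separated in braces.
Answer: {3,4}

Derivation:
pass 0 (initial): D(X)={3,4,5,6,7}
pass 1: X {3,4,5,6,7}->{3,4}; Y {3,4,5,6,7,8}->{3,4}; Z {3,4,5,6,7}->{6,7}
pass 2: no change
Fixpoint after 2 passes: D(X) = {3,4}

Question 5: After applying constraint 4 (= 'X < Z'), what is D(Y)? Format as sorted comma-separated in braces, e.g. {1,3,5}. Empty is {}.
Answer: {3,4}

Derivation:
Constraint 1 (X != Y) on D(X)={3,4,5,6,7} D(Y)={3,4,5,6,7,8}: no change
Constraint 2 (Y != Z) on D(Y)={3,4,5,6,7,8} D(Z)={3,4,5,6,7}: no change
Constraint 3 (Y + X = Z) on D(Y)={3,4,5,6,7,8} D(X)={3,4,5,6,7} D(Z)={3,4,5,6,7}: Y {3,4,5,6,7,8}->{3,4}; X {3,4,5,6,7}->{3,4}; Z {3,4,5,6,7}->{6,7}
Constraint 4 (X < Z) on D(X)={3,4} D(Z)={6,7}: no change
So after constraint 4: D(Y) = {3,4}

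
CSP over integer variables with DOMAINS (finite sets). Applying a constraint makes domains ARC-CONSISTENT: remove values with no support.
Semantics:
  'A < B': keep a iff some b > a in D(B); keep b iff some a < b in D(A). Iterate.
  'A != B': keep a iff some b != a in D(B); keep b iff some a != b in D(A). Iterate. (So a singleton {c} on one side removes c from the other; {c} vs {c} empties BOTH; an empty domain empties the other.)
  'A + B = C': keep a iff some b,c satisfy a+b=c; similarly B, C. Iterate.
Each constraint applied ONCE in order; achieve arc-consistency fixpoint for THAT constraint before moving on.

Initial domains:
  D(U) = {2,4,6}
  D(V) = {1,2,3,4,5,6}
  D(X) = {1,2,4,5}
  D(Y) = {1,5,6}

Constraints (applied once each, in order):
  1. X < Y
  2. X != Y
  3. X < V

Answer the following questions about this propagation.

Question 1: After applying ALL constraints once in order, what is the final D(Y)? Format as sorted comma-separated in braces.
Constraint 1 (X < Y) on D(X)={1,2,4,5} D(Y)={1,5,6}: Y {1,5,6}->{5,6}
Constraint 2 (X != Y) on D(X)={1,2,4,5} D(Y)={5,6}: no change
Constraint 3 (X < V) on D(X)={1,2,4,5} D(V)={1,2,3,4,5,6}: V {1,2,3,4,5,6}->{2,3,4,5,6}
So after all 3 constraints: D(Y) = {5,6}

Answer: {5,6}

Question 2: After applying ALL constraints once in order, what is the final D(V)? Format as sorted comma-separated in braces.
Answer: {2,3,4,5,6}

Derivation:
Constraint 1 (X < Y) on D(X)={1,2,4,5} D(Y)={1,5,6}: Y {1,5,6}->{5,6}
Constraint 2 (X != Y) on D(X)={1,2,4,5} D(Y)={5,6}: no change
Constraint 3 (X < V) on D(X)={1,2,4,5} D(V)={1,2,3,4,5,6}: V {1,2,3,4,5,6}->{2,3,4,5,6}
So after all 3 constraints: D(V) = {2,3,4,5,6}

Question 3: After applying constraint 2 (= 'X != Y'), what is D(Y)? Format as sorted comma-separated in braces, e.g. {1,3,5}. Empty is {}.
Answer: {5,6}

Derivation:
Constraint 1 (X < Y) on D(X)={1,2,4,5} D(Y)={1,5,6}: Y {1,5,6}->{5,6}
Constraint 2 (X != Y) on D(X)={1,2,4,5} D(Y)={5,6}: no change
So after constraint 2: D(Y) = {5,6}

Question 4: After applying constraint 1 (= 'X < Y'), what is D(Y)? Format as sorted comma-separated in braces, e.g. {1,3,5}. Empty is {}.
Answer: {5,6}

Derivation:
Constraint 1 (X < Y) on D(X)={1,2,4,5} D(Y)={1,5,6}: Y {1,5,6}->{5,6}
So after constraint 1: D(Y) = {5,6}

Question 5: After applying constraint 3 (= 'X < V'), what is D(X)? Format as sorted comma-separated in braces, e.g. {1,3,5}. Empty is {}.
Answer: {1,2,4,5}

Derivation:
Constraint 1 (X < Y) on D(X)={1,2,4,5} D(Y)={1,5,6}: Y {1,5,6}->{5,6}
Constraint 2 (X != Y) on D(X)={1,2,4,5} D(Y)={5,6}: no change
Constraint 3 (X < V) on D(X)={1,2,4,5} D(V)={1,2,3,4,5,6}: V {1,2,3,4,5,6}->{2,3,4,5,6}
So after constraint 3: D(X) = {1,2,4,5}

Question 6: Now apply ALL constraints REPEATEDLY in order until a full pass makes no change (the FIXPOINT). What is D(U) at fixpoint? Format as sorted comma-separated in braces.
Answer: {2,4,6}

Derivation:
pass 0 (initial): D(U)={2,4,6}
pass 1: V {1,2,3,4,5,6}->{2,3,4,5,6}; Y {1,5,6}->{5,6}
pass 2: no change
Fixpoint after 2 passes: D(U) = {2,4,6}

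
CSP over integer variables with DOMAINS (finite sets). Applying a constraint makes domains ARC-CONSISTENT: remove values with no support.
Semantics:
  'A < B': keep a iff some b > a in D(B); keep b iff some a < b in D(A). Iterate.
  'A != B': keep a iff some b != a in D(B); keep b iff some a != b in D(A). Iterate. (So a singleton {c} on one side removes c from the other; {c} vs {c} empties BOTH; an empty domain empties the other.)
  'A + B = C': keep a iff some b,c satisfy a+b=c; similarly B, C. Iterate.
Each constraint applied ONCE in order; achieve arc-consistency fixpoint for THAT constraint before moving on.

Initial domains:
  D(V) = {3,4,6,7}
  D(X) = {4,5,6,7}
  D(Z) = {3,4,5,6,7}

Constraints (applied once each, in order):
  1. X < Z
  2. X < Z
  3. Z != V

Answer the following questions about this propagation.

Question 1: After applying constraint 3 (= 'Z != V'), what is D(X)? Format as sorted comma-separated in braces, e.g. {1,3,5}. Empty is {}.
Constraint 1 (X < Z) on D(X)={4,5,6,7} D(Z)={3,4,5,6,7}: X {4,5,6,7}->{4,5,6}; Z {3,4,5,6,7}->{5,6,7}
Constraint 2 (X < Z) on D(X)={4,5,6} D(Z)={5,6,7}: no change
Constraint 3 (Z != V) on D(Z)={5,6,7} D(V)={3,4,6,7}: no change
So after constraint 3: D(X) = {4,5,6}

Answer: {4,5,6}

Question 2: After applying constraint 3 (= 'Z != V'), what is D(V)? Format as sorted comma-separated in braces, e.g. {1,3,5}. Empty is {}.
Constraint 1 (X < Z) on D(X)={4,5,6,7} D(Z)={3,4,5,6,7}: X {4,5,6,7}->{4,5,6}; Z {3,4,5,6,7}->{5,6,7}
Constraint 2 (X < Z) on D(X)={4,5,6} D(Z)={5,6,7}: no change
Constraint 3 (Z != V) on D(Z)={5,6,7} D(V)={3,4,6,7}: no change
So after constraint 3: D(V) = {3,4,6,7}

Answer: {3,4,6,7}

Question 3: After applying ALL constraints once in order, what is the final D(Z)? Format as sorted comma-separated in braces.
Answer: {5,6,7}

Derivation:
Constraint 1 (X < Z) on D(X)={4,5,6,7} D(Z)={3,4,5,6,7}: X {4,5,6,7}->{4,5,6}; Z {3,4,5,6,7}->{5,6,7}
Constraint 2 (X < Z) on D(X)={4,5,6} D(Z)={5,6,7}: no change
Constraint 3 (Z != V) on D(Z)={5,6,7} D(V)={3,4,6,7}: no change
So after all 3 constraints: D(Z) = {5,6,7}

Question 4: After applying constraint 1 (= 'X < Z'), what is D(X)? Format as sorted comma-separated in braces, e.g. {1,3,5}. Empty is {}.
Constraint 1 (X < Z) on D(X)={4,5,6,7} D(Z)={3,4,5,6,7}: X {4,5,6,7}->{4,5,6}; Z {3,4,5,6,7}->{5,6,7}
So after constraint 1: D(X) = {4,5,6}

Answer: {4,5,6}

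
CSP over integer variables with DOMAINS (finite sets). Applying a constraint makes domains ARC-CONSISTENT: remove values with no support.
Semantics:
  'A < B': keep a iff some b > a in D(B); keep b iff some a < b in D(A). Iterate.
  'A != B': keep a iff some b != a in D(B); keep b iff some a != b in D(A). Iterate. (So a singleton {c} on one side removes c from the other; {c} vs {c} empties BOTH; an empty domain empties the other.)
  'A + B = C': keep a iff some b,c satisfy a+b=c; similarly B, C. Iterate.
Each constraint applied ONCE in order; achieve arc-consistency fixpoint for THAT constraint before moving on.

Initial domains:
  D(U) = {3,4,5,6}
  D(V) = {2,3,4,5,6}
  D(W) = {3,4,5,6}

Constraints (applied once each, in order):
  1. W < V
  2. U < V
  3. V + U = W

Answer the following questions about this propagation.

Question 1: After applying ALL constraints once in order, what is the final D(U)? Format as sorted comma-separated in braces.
Answer: {}

Derivation:
Constraint 1 (W < V) on D(W)={3,4,5,6} D(V)={2,3,4,5,6}: W {3,4,5,6}->{3,4,5}; V {2,3,4,5,6}->{4,5,6}
Constraint 2 (U < V) on D(U)={3,4,5,6} D(V)={4,5,6}: U {3,4,5,6}->{3,4,5}
Constraint 3 (V + U = W) on D(V)={4,5,6} D(U)={3,4,5} D(W)={3,4,5}: V {4,5,6}->{}; U {3,4,5}->{}; W {3,4,5}->{}
So after all 3 constraints: D(U) = {}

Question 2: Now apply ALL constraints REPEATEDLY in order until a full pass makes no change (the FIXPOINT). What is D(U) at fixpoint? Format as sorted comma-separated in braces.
Answer: {}

Derivation:
pass 0 (initial): D(U)={3,4,5,6}
pass 1: U {3,4,5,6}->{}; V {2,3,4,5,6}->{}; W {3,4,5,6}->{}
pass 2: no change
Fixpoint after 2 passes: D(U) = {}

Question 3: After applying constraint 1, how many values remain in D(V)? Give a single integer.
Answer: 3

Derivation:
Constraint 1 (W < V) on D(W)={3,4,5,6} D(V)={2,3,4,5,6}: W {3,4,5,6}->{3,4,5}; V {2,3,4,5,6}->{4,5,6}
So after constraint 1: D(V)={4,5,6}, size = 3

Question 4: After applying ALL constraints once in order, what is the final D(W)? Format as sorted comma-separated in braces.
Constraint 1 (W < V) on D(W)={3,4,5,6} D(V)={2,3,4,5,6}: W {3,4,5,6}->{3,4,5}; V {2,3,4,5,6}->{4,5,6}
Constraint 2 (U < V) on D(U)={3,4,5,6} D(V)={4,5,6}: U {3,4,5,6}->{3,4,5}
Constraint 3 (V + U = W) on D(V)={4,5,6} D(U)={3,4,5} D(W)={3,4,5}: V {4,5,6}->{}; U {3,4,5}->{}; W {3,4,5}->{}
So after all 3 constraints: D(W) = {}

Answer: {}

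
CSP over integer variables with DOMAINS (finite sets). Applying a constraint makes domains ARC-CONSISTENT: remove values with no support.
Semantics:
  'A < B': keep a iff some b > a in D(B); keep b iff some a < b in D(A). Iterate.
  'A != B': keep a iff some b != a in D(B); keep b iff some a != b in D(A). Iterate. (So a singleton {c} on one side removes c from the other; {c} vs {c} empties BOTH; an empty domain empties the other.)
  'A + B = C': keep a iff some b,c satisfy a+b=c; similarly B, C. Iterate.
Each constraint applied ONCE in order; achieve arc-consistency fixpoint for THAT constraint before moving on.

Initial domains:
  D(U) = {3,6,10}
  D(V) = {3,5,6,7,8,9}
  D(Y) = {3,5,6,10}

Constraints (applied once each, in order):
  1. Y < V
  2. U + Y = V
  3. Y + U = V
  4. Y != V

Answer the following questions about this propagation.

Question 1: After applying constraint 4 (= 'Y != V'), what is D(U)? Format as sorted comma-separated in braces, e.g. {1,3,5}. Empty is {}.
Answer: {3,6}

Derivation:
Constraint 1 (Y < V) on D(Y)={3,5,6,10} D(V)={3,5,6,7,8,9}: Y {3,5,6,10}->{3,5,6}; V {3,5,6,7,8,9}->{5,6,7,8,9}
Constraint 2 (U + Y = V) on D(U)={3,6,10} D(Y)={3,5,6} D(V)={5,6,7,8,9}: U {3,6,10}->{3,6}; V {5,6,7,8,9}->{6,8,9}
Constraint 3 (Y + U = V) on D(Y)={3,5,6} D(U)={3,6} D(V)={6,8,9}: no change
Constraint 4 (Y != V) on D(Y)={3,5,6} D(V)={6,8,9}: no change
So after constraint 4: D(U) = {3,6}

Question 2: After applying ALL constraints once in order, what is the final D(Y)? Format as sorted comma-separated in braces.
Constraint 1 (Y < V) on D(Y)={3,5,6,10} D(V)={3,5,6,7,8,9}: Y {3,5,6,10}->{3,5,6}; V {3,5,6,7,8,9}->{5,6,7,8,9}
Constraint 2 (U + Y = V) on D(U)={3,6,10} D(Y)={3,5,6} D(V)={5,6,7,8,9}: U {3,6,10}->{3,6}; V {5,6,7,8,9}->{6,8,9}
Constraint 3 (Y + U = V) on D(Y)={3,5,6} D(U)={3,6} D(V)={6,8,9}: no change
Constraint 4 (Y != V) on D(Y)={3,5,6} D(V)={6,8,9}: no change
So after all 4 constraints: D(Y) = {3,5,6}

Answer: {3,5,6}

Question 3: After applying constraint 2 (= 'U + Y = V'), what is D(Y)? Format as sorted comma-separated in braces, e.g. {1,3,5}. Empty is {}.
Constraint 1 (Y < V) on D(Y)={3,5,6,10} D(V)={3,5,6,7,8,9}: Y {3,5,6,10}->{3,5,6}; V {3,5,6,7,8,9}->{5,6,7,8,9}
Constraint 2 (U + Y = V) on D(U)={3,6,10} D(Y)={3,5,6} D(V)={5,6,7,8,9}: U {3,6,10}->{3,6}; V {5,6,7,8,9}->{6,8,9}
So after constraint 2: D(Y) = {3,5,6}

Answer: {3,5,6}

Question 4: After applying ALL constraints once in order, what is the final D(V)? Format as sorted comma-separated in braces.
Constraint 1 (Y < V) on D(Y)={3,5,6,10} D(V)={3,5,6,7,8,9}: Y {3,5,6,10}->{3,5,6}; V {3,5,6,7,8,9}->{5,6,7,8,9}
Constraint 2 (U + Y = V) on D(U)={3,6,10} D(Y)={3,5,6} D(V)={5,6,7,8,9}: U {3,6,10}->{3,6}; V {5,6,7,8,9}->{6,8,9}
Constraint 3 (Y + U = V) on D(Y)={3,5,6} D(U)={3,6} D(V)={6,8,9}: no change
Constraint 4 (Y != V) on D(Y)={3,5,6} D(V)={6,8,9}: no change
So after all 4 constraints: D(V) = {6,8,9}

Answer: {6,8,9}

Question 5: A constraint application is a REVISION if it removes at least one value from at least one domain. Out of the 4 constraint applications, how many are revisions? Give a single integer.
Answer: 2

Derivation:
Constraint 1 (Y < V) on D(Y)={3,5,6,10} D(V)={3,5,6,7,8,9}: Y {3,5,6,10}->{3,5,6}; V {3,5,6,7,8,9}->{5,6,7,8,9} => REVISION
Constraint 2 (U + Y = V) on D(U)={3,6,10} D(Y)={3,5,6} D(V)={5,6,7,8,9}: U {3,6,10}->{3,6}; V {5,6,7,8,9}->{6,8,9} => REVISION
Constraint 3 (Y + U = V) on D(Y)={3,5,6} D(U)={3,6} D(V)={6,8,9}: no change => not a revision
Constraint 4 (Y != V) on D(Y)={3,5,6} D(V)={6,8,9}: no change => not a revision
Total revisions = 2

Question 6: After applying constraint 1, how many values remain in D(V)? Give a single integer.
Constraint 1 (Y < V) on D(Y)={3,5,6,10} D(V)={3,5,6,7,8,9}: Y {3,5,6,10}->{3,5,6}; V {3,5,6,7,8,9}->{5,6,7,8,9}
So after constraint 1: D(V)={5,6,7,8,9}, size = 5

Answer: 5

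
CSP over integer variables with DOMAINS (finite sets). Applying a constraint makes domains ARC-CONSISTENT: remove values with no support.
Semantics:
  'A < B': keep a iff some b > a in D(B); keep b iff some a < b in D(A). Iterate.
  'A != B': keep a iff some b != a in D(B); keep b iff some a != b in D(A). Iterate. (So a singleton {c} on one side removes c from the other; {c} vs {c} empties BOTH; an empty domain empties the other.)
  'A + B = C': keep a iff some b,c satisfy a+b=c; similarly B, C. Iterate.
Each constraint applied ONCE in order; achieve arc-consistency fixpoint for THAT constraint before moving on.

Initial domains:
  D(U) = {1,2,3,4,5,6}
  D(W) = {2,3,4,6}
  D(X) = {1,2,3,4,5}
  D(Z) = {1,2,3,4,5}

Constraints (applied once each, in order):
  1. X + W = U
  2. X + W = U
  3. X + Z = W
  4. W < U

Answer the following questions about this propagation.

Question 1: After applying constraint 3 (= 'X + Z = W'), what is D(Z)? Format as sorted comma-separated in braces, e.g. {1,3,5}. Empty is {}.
Constraint 1 (X + W = U) on D(X)={1,2,3,4,5} D(W)={2,3,4,6} D(U)={1,2,3,4,5,6}: X {1,2,3,4,5}->{1,2,3,4}; W {2,3,4,6}->{2,3,4}; U {1,2,3,4,5,6}->{3,4,5,6}
Constraint 2 (X + W = U) on D(X)={1,2,3,4} D(W)={2,3,4} D(U)={3,4,5,6}: no change
Constraint 3 (X + Z = W) on D(X)={1,2,3,4} D(Z)={1,2,3,4,5} D(W)={2,3,4}: X {1,2,3,4}->{1,2,3}; Z {1,2,3,4,5}->{1,2,3}
So after constraint 3: D(Z) = {1,2,3}

Answer: {1,2,3}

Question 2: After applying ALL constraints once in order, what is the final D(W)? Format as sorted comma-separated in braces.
Constraint 1 (X + W = U) on D(X)={1,2,3,4,5} D(W)={2,3,4,6} D(U)={1,2,3,4,5,6}: X {1,2,3,4,5}->{1,2,3,4}; W {2,3,4,6}->{2,3,4}; U {1,2,3,4,5,6}->{3,4,5,6}
Constraint 2 (X + W = U) on D(X)={1,2,3,4} D(W)={2,3,4} D(U)={3,4,5,6}: no change
Constraint 3 (X + Z = W) on D(X)={1,2,3,4} D(Z)={1,2,3,4,5} D(W)={2,3,4}: X {1,2,3,4}->{1,2,3}; Z {1,2,3,4,5}->{1,2,3}
Constraint 4 (W < U) on D(W)={2,3,4} D(U)={3,4,5,6}: no change
So after all 4 constraints: D(W) = {2,3,4}

Answer: {2,3,4}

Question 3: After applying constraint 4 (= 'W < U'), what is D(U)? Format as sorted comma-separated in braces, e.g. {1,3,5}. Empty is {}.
Answer: {3,4,5,6}

Derivation:
Constraint 1 (X + W = U) on D(X)={1,2,3,4,5} D(W)={2,3,4,6} D(U)={1,2,3,4,5,6}: X {1,2,3,4,5}->{1,2,3,4}; W {2,3,4,6}->{2,3,4}; U {1,2,3,4,5,6}->{3,4,5,6}
Constraint 2 (X + W = U) on D(X)={1,2,3,4} D(W)={2,3,4} D(U)={3,4,5,6}: no change
Constraint 3 (X + Z = W) on D(X)={1,2,3,4} D(Z)={1,2,3,4,5} D(W)={2,3,4}: X {1,2,3,4}->{1,2,3}; Z {1,2,3,4,5}->{1,2,3}
Constraint 4 (W < U) on D(W)={2,3,4} D(U)={3,4,5,6}: no change
So after constraint 4: D(U) = {3,4,5,6}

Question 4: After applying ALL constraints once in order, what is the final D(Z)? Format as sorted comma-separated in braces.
Answer: {1,2,3}

Derivation:
Constraint 1 (X + W = U) on D(X)={1,2,3,4,5} D(W)={2,3,4,6} D(U)={1,2,3,4,5,6}: X {1,2,3,4,5}->{1,2,3,4}; W {2,3,4,6}->{2,3,4}; U {1,2,3,4,5,6}->{3,4,5,6}
Constraint 2 (X + W = U) on D(X)={1,2,3,4} D(W)={2,3,4} D(U)={3,4,5,6}: no change
Constraint 3 (X + Z = W) on D(X)={1,2,3,4} D(Z)={1,2,3,4,5} D(W)={2,3,4}: X {1,2,3,4}->{1,2,3}; Z {1,2,3,4,5}->{1,2,3}
Constraint 4 (W < U) on D(W)={2,3,4} D(U)={3,4,5,6}: no change
So after all 4 constraints: D(Z) = {1,2,3}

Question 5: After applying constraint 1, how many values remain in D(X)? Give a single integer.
Answer: 4

Derivation:
Constraint 1 (X + W = U) on D(X)={1,2,3,4,5} D(W)={2,3,4,6} D(U)={1,2,3,4,5,6}: X {1,2,3,4,5}->{1,2,3,4}; W {2,3,4,6}->{2,3,4}; U {1,2,3,4,5,6}->{3,4,5,6}
So after constraint 1: D(X)={1,2,3,4}, size = 4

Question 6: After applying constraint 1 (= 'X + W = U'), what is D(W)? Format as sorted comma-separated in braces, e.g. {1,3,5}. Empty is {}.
Answer: {2,3,4}

Derivation:
Constraint 1 (X + W = U) on D(X)={1,2,3,4,5} D(W)={2,3,4,6} D(U)={1,2,3,4,5,6}: X {1,2,3,4,5}->{1,2,3,4}; W {2,3,4,6}->{2,3,4}; U {1,2,3,4,5,6}->{3,4,5,6}
So after constraint 1: D(W) = {2,3,4}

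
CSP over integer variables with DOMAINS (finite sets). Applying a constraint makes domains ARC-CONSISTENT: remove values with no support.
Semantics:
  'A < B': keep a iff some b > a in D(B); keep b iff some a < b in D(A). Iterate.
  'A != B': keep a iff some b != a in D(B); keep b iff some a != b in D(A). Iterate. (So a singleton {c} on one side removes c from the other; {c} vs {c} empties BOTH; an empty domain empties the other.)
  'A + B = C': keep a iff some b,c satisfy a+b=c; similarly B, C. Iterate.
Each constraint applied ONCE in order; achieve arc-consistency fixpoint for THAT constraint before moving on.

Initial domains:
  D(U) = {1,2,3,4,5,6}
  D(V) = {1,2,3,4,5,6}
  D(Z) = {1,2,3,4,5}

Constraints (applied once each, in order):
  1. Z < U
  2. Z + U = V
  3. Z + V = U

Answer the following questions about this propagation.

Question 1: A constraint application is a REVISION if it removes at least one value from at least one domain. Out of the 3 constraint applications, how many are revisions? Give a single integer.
Answer: 3

Derivation:
Constraint 1 (Z < U) on D(Z)={1,2,3,4,5} D(U)={1,2,3,4,5,6}: U {1,2,3,4,5,6}->{2,3,4,5,6} => REVISION
Constraint 2 (Z + U = V) on D(Z)={1,2,3,4,5} D(U)={2,3,4,5,6} D(V)={1,2,3,4,5,6}: Z {1,2,3,4,5}->{1,2,3,4}; U {2,3,4,5,6}->{2,3,4,5}; V {1,2,3,4,5,6}->{3,4,5,6} => REVISION
Constraint 3 (Z + V = U) on D(Z)={1,2,3,4} D(V)={3,4,5,6} D(U)={2,3,4,5}: Z {1,2,3,4}->{1,2}; V {3,4,5,6}->{3,4}; U {2,3,4,5}->{4,5} => REVISION
Total revisions = 3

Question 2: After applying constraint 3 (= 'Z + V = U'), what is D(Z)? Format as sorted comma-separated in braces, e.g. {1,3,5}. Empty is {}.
Constraint 1 (Z < U) on D(Z)={1,2,3,4,5} D(U)={1,2,3,4,5,6}: U {1,2,3,4,5,6}->{2,3,4,5,6}
Constraint 2 (Z + U = V) on D(Z)={1,2,3,4,5} D(U)={2,3,4,5,6} D(V)={1,2,3,4,5,6}: Z {1,2,3,4,5}->{1,2,3,4}; U {2,3,4,5,6}->{2,3,4,5}; V {1,2,3,4,5,6}->{3,4,5,6}
Constraint 3 (Z + V = U) on D(Z)={1,2,3,4} D(V)={3,4,5,6} D(U)={2,3,4,5}: Z {1,2,3,4}->{1,2}; V {3,4,5,6}->{3,4}; U {2,3,4,5}->{4,5}
So after constraint 3: D(Z) = {1,2}

Answer: {1,2}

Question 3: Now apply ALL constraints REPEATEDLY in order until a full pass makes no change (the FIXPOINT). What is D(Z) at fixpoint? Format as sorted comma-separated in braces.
Answer: {}

Derivation:
pass 0 (initial): D(Z)={1,2,3,4,5}
pass 1: U {1,2,3,4,5,6}->{4,5}; V {1,2,3,4,5,6}->{3,4}; Z {1,2,3,4,5}->{1,2}
pass 2: U {4,5}->{}; V {3,4}->{}; Z {1,2}->{}
pass 3: no change
Fixpoint after 3 passes: D(Z) = {}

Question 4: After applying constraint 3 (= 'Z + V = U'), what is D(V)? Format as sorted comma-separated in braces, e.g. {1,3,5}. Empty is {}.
Constraint 1 (Z < U) on D(Z)={1,2,3,4,5} D(U)={1,2,3,4,5,6}: U {1,2,3,4,5,6}->{2,3,4,5,6}
Constraint 2 (Z + U = V) on D(Z)={1,2,3,4,5} D(U)={2,3,4,5,6} D(V)={1,2,3,4,5,6}: Z {1,2,3,4,5}->{1,2,3,4}; U {2,3,4,5,6}->{2,3,4,5}; V {1,2,3,4,5,6}->{3,4,5,6}
Constraint 3 (Z + V = U) on D(Z)={1,2,3,4} D(V)={3,4,5,6} D(U)={2,3,4,5}: Z {1,2,3,4}->{1,2}; V {3,4,5,6}->{3,4}; U {2,3,4,5}->{4,5}
So after constraint 3: D(V) = {3,4}

Answer: {3,4}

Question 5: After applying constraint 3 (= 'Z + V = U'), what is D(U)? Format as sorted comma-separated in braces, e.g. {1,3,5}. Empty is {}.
Answer: {4,5}

Derivation:
Constraint 1 (Z < U) on D(Z)={1,2,3,4,5} D(U)={1,2,3,4,5,6}: U {1,2,3,4,5,6}->{2,3,4,5,6}
Constraint 2 (Z + U = V) on D(Z)={1,2,3,4,5} D(U)={2,3,4,5,6} D(V)={1,2,3,4,5,6}: Z {1,2,3,4,5}->{1,2,3,4}; U {2,3,4,5,6}->{2,3,4,5}; V {1,2,3,4,5,6}->{3,4,5,6}
Constraint 3 (Z + V = U) on D(Z)={1,2,3,4} D(V)={3,4,5,6} D(U)={2,3,4,5}: Z {1,2,3,4}->{1,2}; V {3,4,5,6}->{3,4}; U {2,3,4,5}->{4,5}
So after constraint 3: D(U) = {4,5}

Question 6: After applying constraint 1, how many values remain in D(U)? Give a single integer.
Constraint 1 (Z < U) on D(Z)={1,2,3,4,5} D(U)={1,2,3,4,5,6}: U {1,2,3,4,5,6}->{2,3,4,5,6}
So after constraint 1: D(U)={2,3,4,5,6}, size = 5

Answer: 5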